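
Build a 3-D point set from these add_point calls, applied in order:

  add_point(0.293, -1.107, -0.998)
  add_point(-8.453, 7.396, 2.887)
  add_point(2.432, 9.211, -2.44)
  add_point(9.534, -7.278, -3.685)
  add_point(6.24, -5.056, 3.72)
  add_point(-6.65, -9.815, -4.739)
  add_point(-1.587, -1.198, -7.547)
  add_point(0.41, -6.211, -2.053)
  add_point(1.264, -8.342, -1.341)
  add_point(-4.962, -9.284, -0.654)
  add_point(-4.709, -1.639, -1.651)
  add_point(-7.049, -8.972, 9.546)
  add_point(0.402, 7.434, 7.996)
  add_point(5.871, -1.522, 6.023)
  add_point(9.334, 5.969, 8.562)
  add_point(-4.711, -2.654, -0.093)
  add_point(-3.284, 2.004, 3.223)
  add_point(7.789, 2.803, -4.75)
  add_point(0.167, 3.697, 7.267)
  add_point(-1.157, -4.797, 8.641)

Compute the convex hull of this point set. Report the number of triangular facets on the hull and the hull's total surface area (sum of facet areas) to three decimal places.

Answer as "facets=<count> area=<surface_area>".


Hull vertices (11/20): indices [1, 2, 3, 4, 5, 6, 11, 12, 14, 17, 19].

Per-facet area ½‖(b−a)×(c−a)‖:
  f1: (p11, p5, p1) → 120.2824
  f2: (p11, p5, p3) → 117.3747
  f3: (p6, p5, p1) → 78.5386
  f4: (p6, p5, p3) → 68.6879
  f5: (p12, p11, p1) → 87.6649
  f6: (p12, p14, p11) → 79.3209
  f7: (p4, p11, p3) → 49.5838
  f8: (p4, p14, p3) → 45.8251
  f9: (p2, p6, p1) → 73.0665
  f10: (p2, p12, p1) → 52.1994
  f11: (p2, p12, p14) → 48.6406
  f12: (p19, p14, p11) → 11.7856
  f13: (p19, p4, p11) → 22.2452
  f14: (p19, p4, p14) → 55.2185
  f15: (p17, p6, p3) → 53.3433
  f16: (p17, p2, p6) → 44.8961
  f17: (p17, p14, p3) → 70.4212
  f18: (p17, p2, p14) → 55.7026
Σ area = 1134.797

Check V−E+F: 11 − 27 + 18 = 2.

facets=18 area=1134.797


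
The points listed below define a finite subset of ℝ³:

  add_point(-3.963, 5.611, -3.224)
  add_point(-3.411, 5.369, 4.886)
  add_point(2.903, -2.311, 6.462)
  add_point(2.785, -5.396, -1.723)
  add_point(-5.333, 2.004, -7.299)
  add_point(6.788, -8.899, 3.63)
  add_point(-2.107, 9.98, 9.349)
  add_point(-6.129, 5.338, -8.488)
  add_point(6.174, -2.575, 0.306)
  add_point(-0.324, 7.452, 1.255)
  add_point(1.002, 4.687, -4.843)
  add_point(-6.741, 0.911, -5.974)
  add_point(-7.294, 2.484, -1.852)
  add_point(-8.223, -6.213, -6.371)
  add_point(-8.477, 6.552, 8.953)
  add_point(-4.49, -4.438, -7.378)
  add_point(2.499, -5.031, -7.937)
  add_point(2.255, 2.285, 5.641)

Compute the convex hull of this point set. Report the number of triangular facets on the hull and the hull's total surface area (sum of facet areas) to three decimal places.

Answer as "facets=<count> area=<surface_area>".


Points on the hull: [2, 5, 6, 7, 8, 9, 10, 13, 14, 15, 16, 17] (12 of 18).

Facet areas (half cross-product norm):
  f1: (p7, p6, p14) → 63.8688
  f2: (p13, p5, p14) → 172.5145
  f3: (p13, p7, p14) → 104.2881
  f4: (p2, p5, p14) → 23.5978
  f5: (p2, p6, p14) → 48.8736
  f6: (p2, p6, p5) → 10.9032
  f7: (p17, p6, p5) → 15.2779
  f8: (p9, p7, p6) → 33.6846
  f9: (p9, p10, p7) → 26.8676
  f10: (p8, p17, p5) → 28.4180
  f11: (p8, p9, p10) → 35.0659
  f12: (p8, p17, p6) → 13.1062
  f13: (p8, p9, p6) → 46.8942
  f14: (p16, p10, p7) → 41.3130
  f15: (p16, p8, p10) → 42.9272
  f16: (p16, p13, p5) → 69.4921
  f17: (p16, p8, p5) → 32.7829
  f18: (p15, p13, p7) → 20.2989
  f19: (p15, p16, p7) → 34.0921
  f20: (p15, p16, p13) → 7.7582
Σ area = 872.025

Check V−E+F: 12 − 30 + 20 = 2.

facets=20 area=872.025


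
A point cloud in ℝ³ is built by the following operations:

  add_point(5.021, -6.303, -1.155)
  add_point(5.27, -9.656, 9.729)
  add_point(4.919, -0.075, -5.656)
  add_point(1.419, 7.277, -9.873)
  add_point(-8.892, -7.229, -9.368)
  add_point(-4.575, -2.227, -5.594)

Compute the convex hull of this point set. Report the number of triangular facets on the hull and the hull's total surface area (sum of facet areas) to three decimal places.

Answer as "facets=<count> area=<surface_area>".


Hull vertices (6/6): indices [0, 1, 2, 3, 4, 5].

Triangle areas on the boundary:
  f1: (p0, p1, p4) → 80.5115
  f2: (p5, p1, p4) → 67.8443
  f3: (p5, p3, p4) → 35.6748
  f4: (p5, p3, p1) → 111.7800
  f5: (p2, p3, p4) → 73.0939
  f6: (p2, p0, p4) → 60.0044
  f7: (p2, p3, p1) → 47.3994
  f8: (p2, p0, p1) → 26.3538
Σ area = 502.662

Check V−E+F: 6 − 12 + 8 = 2.

facets=8 area=502.662


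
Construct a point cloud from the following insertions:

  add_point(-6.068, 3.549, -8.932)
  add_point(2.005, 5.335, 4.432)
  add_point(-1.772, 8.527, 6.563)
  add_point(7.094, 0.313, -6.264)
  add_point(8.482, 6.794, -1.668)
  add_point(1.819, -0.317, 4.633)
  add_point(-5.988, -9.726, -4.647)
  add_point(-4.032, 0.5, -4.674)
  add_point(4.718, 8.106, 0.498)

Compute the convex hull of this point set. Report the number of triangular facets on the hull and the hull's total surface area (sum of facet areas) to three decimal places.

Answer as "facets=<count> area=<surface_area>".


facets=12 area=626.414

Hull vertices (8/9): indices [0, 1, 2, 3, 4, 5, 6, 8].

Area of each hull facet:
  f1: (p2, p6, p0) → 117.4030
  f2: (p5, p2, p6) → 65.1944
  f3: (p3, p4, p0) → 55.5036
  f4: (p3, p6, p0) → 92.2766
  f5: (p3, p5, p4) → 44.9018
  f6: (p3, p5, p6) → 89.0329
  f7: (p8, p4, p0) → 33.3554
  f8: (p8, p2, p0) → 66.6261
  f9: (p8, p2, p4) → 6.6068
  f10: (p1, p2, p4) → 17.8946
  f11: (p1, p5, p4) → 24.9445
  f12: (p1, p5, p2) → 12.6737
Σ area = 626.414

Euler: V−E+F = 8−18+12 = 2.


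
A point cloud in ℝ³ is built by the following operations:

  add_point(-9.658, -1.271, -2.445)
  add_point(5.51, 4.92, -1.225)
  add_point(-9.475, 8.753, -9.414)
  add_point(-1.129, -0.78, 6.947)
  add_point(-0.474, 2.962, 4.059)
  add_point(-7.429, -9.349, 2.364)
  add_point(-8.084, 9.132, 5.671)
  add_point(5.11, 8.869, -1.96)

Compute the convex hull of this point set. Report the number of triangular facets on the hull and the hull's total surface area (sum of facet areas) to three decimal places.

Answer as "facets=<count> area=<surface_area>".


facets=10 area=688.446

Points on the hull: [0, 1, 2, 3, 5, 6, 7] (7 of 8).

Facet areas (half cross-product norm):
  f1: (p6, p2, p0) → 77.4894
  f2: (p5, p2, p0) → 15.0195
  f3: (p5, p2, p1) → 162.4288
  f4: (p5, p3, p1) → 64.0196
  f5: (p5, p6, p0) → 60.7465
  f6: (p5, p3, p6) → 68.2627
  f7: (p7, p2, p1) → 32.6115
  f8: (p7, p6, p2) → 104.8588
  f9: (p7, p3, p1) → 20.4150
  f10: (p7, p3, p6) → 82.5945
Σ area = 688.446

Check V−E+F: 7 − 15 + 10 = 2.


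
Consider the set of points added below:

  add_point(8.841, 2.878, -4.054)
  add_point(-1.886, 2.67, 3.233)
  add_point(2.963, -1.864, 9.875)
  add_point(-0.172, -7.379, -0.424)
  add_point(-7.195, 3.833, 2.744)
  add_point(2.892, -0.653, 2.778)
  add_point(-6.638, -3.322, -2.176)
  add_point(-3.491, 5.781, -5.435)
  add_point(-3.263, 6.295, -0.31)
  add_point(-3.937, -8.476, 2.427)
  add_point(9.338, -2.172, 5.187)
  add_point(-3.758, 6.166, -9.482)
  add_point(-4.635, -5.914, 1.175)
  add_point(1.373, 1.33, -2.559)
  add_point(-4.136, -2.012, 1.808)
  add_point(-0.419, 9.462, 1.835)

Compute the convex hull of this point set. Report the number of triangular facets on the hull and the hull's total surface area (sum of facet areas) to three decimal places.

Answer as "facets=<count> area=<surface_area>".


facets=14 area=755.152

Hull vertices (9/16): indices [0, 2, 3, 4, 6, 9, 10, 11, 15].

Per-facet area ½‖(b−a)×(c−a)‖:
  f1: (p15, p11, p4) → 52.0012
  f2: (p2, p9, p4) → 70.8190
  f3: (p2, p9, p10) → 47.8457
  f4: (p2, p15, p4) → 58.5426
  f5: (p2, p15, p10) → 56.2495
  f6: (p6, p9, p4) → 31.3051
  f7: (p6, p11, p4) → 51.3920
  f8: (p3, p9, p10) → 26.7025
  f9: (p3, p6, p9) → 17.4634
  f10: (p3, p6, p11) → 45.3796
  f11: (p0, p15, p10) → 66.9488
  f12: (p0, p15, p11) → 72.9433
  f13: (p0, p3, p10) → 62.5454
  f14: (p0, p3, p11) → 95.0137
Σ area = 755.152

Check V−E+F: 9 − 21 + 14 = 2.


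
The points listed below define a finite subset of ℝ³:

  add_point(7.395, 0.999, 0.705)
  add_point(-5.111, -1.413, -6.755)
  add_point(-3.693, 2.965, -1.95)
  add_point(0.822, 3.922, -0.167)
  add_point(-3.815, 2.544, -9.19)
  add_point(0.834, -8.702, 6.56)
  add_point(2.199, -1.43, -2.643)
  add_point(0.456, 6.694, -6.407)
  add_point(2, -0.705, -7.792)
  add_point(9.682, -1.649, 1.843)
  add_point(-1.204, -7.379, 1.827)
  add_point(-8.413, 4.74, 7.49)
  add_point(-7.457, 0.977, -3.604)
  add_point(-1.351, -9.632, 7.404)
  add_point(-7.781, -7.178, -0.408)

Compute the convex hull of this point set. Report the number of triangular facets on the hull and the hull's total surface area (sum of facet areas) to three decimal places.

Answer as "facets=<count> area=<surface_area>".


facets=20 area=762.073

12 of the 15 inputs are extreme points: [0, 1, 4, 5, 7, 8, 9, 10, 11, 12, 13, 14].

Per-facet area ½‖(b−a)×(c−a)‖:
  f1: (p14, p13, p11) → 73.1352
  f2: (p5, p9, p11) → 100.0752
  f3: (p5, p13, p11) → 20.1504
  f4: (p7, p4, p11) → 54.4405
  f5: (p12, p4, p11) → 27.0902
  f6: (p12, p14, p11) → 51.4476
  f7: (p8, p7, p9) → 47.4038
  f8: (p8, p7, p4) → 21.0315
  f9: (p0, p9, p11) → 26.1044
  f10: (p0, p7, p11) → 91.9300
  f11: (p0, p7, p9) → 7.9249
  f12: (p1, p12, p4) → 11.0724
  f13: (p1, p12, p14) → 19.6813
  f14: (p1, p8, p4) → 15.8249
  f15: (p1, p8, p14) → 28.8364
  f16: (p10, p5, p9) → 31.8909
  f17: (p10, p8, p9) → 65.1401
  f18: (p10, p8, p14) → 42.1662
  f19: (p10, p14, p13) → 20.0337
  f20: (p10, p5, p13) → 6.6930
Σ area = 762.073

Euler characteristic 12−30+20 = 2 ✓


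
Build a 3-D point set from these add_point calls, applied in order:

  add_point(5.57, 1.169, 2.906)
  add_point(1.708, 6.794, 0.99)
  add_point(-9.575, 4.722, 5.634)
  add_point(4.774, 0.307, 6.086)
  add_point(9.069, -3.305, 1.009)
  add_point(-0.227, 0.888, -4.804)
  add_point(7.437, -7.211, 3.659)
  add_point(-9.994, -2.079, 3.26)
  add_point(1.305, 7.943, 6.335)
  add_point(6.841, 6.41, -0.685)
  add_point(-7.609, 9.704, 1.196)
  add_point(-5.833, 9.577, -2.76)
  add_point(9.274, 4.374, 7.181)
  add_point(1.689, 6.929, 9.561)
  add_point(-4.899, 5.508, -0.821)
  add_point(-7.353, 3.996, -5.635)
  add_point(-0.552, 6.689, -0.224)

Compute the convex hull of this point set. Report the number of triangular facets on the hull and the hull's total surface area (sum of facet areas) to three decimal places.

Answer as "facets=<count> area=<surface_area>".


Extreme-point indices: [2, 4, 5, 6, 7, 8, 9, 10, 11, 12, 13, 15] — 12 of 17 on the boundary.

Per-facet area ½‖(b−a)×(c−a)‖:
  f1: (p13, p6, p7) → 121.8918
  f2: (p13, p6, p12) → 49.6985
  f3: (p11, p15, p10) → 13.2024
  f4: (p9, p11, p15) → 42.5533
  f5: (p2, p13, p7) → 41.2867
  f6: (p2, p13, p10) → 41.4530
  f7: (p2, p15, p7) → 38.5686
  f8: (p2, p15, p10) → 30.9492
  f9: (p8, p13, p10) → 14.0312
  f10: (p8, p11, p10) → 22.5420
  f11: (p8, p9, p11) → 51.8203
  f12: (p8, p13, p12) → 14.1675
  f13: (p8, p9, p12) → 33.2669
  f14: (p5, p9, p15) → 33.9612
  f15: (p5, p15, p7) → 43.1959
  f16: (p5, p6, p7) → 90.6322
  f17: (p4, p5, p6) → 28.1108
  f18: (p4, p5, p9) → 47.4372
  f19: (p4, p6, p12) → 23.5943
  f20: (p4, p9, p12) → 38.3047
Σ area = 820.668

Check V−E+F: 12 − 30 + 20 = 2.

facets=20 area=820.668


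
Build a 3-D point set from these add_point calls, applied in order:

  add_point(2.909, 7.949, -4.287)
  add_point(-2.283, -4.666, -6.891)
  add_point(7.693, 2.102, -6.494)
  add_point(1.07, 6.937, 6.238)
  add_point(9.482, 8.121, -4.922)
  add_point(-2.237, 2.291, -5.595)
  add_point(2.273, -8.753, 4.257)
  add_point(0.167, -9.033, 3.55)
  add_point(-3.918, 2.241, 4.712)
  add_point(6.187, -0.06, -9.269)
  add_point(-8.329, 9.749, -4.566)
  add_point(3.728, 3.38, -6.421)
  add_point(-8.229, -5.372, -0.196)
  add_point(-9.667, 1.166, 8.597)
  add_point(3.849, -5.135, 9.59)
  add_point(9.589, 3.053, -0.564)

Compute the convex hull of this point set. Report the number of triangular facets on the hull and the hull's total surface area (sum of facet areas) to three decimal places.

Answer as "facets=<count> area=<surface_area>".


Hull vertices (12/16): indices [1, 2, 3, 4, 6, 7, 9, 10, 12, 13, 14, 15].

Area of each hull facet:
  f1: (p14, p7, p13) → 58.3044
  f2: (p4, p9, p10) → 85.1746
  f3: (p12, p7, p13) → 54.6593
  f4: (p12, p10, p13) → 81.5292
  f5: (p6, p14, p15) → 46.6355
  f6: (p6, p14, p7) → 6.2253
  f7: (p6, p9, p15) → 71.7429
  f8: (p3, p14, p15) → 70.3124
  f9: (p3, p4, p15) → 38.4157
  f10: (p3, p14, p13) → 76.0080
  f11: (p3, p10, p13) → 85.6237
  f12: (p3, p4, p10) → 99.8545
  f13: (p2, p9, p15) → 5.5732
  f14: (p2, p4, p15) → 18.1795
  f15: (p2, p4, p9) → 7.2586
  f16: (p1, p9, p10) → 78.3183
  f17: (p1, p12, p10) → 67.8974
  f18: (p1, p12, p7) → 43.0263
  f19: (p1, p6, p7) → 11.6633
  f20: (p1, p6, p9) → 63.0550
Σ area = 1069.457

Check V−E+F: 12 − 30 + 20 = 2.

facets=20 area=1069.457


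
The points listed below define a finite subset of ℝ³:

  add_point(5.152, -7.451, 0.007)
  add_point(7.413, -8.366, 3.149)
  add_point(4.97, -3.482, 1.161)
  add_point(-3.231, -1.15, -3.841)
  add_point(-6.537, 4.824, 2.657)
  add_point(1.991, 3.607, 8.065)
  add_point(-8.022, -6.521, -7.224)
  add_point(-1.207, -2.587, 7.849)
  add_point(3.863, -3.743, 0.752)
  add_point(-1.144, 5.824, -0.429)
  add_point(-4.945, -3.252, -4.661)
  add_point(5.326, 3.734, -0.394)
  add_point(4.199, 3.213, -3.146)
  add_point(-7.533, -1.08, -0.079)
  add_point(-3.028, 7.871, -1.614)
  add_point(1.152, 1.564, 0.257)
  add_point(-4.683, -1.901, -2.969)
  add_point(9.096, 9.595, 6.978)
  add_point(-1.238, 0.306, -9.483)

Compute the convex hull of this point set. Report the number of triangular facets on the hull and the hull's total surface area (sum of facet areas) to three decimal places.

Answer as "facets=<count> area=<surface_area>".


Points on the hull: [0, 1, 4, 5, 6, 7, 12, 13, 14, 17, 18] (11 of 19).

Triangle areas on the boundary:
  f1: (p7, p1, p6) → 95.2778
  f2: (p7, p1, p17) → 90.3198
  f3: (p0, p1, p6) → 13.6001
  f4: (p0, p18, p6) → 66.5385
  f5: (p12, p1, p17) → 87.6639
  f6: (p12, p0, p1) → 19.3315
  f7: (p12, p0, p18) → 49.2531
  f8: (p5, p7, p17) → 13.2993
  f9: (p5, p4, p17) → 41.2462
  f10: (p5, p4, p7) → 33.8934
  f11: (p14, p4, p17) → 46.8832
  f12: (p14, p12, p17) → 56.2504
  f13: (p14, p12, p18) → 37.7651
  f14: (p14, p18, p6) → 53.5866
  f15: (p14, p4, p6) → 47.6949
  f16: (p13, p7, p6) → 38.2399
  f17: (p13, p4, p6) → 14.0085
  f18: (p13, p4, p7) → 32.3719
Σ area = 837.224

Check V−E+F: 11 − 27 + 18 = 2.

facets=18 area=837.224


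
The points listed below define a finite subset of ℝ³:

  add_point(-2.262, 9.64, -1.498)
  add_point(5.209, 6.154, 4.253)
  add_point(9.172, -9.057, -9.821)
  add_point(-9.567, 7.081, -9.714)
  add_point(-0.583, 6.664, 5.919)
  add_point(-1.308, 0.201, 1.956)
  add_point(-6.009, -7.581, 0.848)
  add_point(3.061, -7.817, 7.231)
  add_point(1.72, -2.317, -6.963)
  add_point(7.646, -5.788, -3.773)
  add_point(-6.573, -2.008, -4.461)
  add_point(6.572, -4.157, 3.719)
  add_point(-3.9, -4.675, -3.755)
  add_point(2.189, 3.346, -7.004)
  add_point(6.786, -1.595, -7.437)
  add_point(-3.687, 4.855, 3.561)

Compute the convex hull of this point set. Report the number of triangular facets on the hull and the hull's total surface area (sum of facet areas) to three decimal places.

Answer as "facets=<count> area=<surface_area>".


facets=20 area=981.585

Hull vertices (12/16): indices [0, 1, 2, 3, 4, 6, 7, 10, 11, 13, 14, 15].

Facet areas (half cross-product norm):
  f1: (p6, p7, p2) → 97.1417
  f2: (p13, p2, p3) → 68.9036
  f3: (p13, p0, p3) → 51.4861
  f4: (p1, p13, p0) → 46.1359
  f5: (p10, p2, p3) → 89.4280
  f6: (p10, p6, p3) → 12.8555
  f7: (p10, p6, p2) → 69.0073
  f8: (p4, p6, p7) → 80.0646
  f9: (p4, p1, p0) → 24.6900
  f10: (p4, p1, p7) → 43.3825
  f11: (p11, p7, p2) → 40.7636
  f12: (p11, p1, p2) → 69.7566
  f13: (p11, p1, p7) → 28.1151
  f14: (p14, p13, p2) → 13.0237
  f15: (p14, p1, p2) → 36.5893
  f16: (p14, p1, p13) → 40.4641
  f17: (p15, p0, p3) → 38.9853
  f18: (p15, p4, p0) → 15.2615
  f19: (p15, p6, p3) → 94.3866
  f20: (p15, p4, p6) → 21.1439
Σ area = 981.585

Euler: V−E+F = 12−30+20 = 2.


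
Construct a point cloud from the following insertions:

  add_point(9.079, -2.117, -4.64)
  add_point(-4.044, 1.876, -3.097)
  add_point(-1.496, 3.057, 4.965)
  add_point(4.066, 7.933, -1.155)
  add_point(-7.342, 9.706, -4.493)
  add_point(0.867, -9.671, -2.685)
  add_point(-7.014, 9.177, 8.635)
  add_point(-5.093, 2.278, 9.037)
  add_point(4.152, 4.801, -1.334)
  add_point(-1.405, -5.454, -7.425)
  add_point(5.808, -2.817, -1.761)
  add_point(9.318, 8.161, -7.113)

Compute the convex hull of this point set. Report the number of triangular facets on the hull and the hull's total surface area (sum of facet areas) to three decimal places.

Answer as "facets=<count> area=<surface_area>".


Hull vertices (9/12): indices [0, 3, 4, 5, 6, 7, 9, 10, 11].

Area of each hull facet:
  f1: (p6, p11, p4) → 110.3974
  f2: (p6, p7, p4) → 46.8918
  f3: (p9, p11, p4) → 124.0834
  f4: (p9, p7, p4) → 121.5897
  f5: (p9, p7, p5) → 59.7223
  f6: (p0, p9, p11) → 58.1095
  f7: (p0, p9, p5) → 36.4788
  f8: (p3, p6, p11) → 9.8510
  f9: (p3, p6, p7) → 51.6097
  f10: (p3, p0, p11) → 40.9965
  f11: (p3, p0, p7) → 86.2851
  f12: (p10, p7, p5) → 68.5629
  f13: (p10, p0, p5) → 16.3731
  f14: (p10, p0, p7) → 16.5820
Σ area = 847.533

Euler characteristic 9−21+14 = 2 ✓

facets=14 area=847.533


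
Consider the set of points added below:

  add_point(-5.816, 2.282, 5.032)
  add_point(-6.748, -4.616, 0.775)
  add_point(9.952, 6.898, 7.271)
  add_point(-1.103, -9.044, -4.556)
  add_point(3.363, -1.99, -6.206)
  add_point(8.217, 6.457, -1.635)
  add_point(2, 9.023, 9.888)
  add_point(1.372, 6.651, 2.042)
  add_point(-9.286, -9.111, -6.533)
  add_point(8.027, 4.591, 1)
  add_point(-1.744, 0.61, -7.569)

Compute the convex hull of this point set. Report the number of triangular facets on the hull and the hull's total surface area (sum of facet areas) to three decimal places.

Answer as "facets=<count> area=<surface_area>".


facets=18 area=741.509

Hull vertices (11/11): indices [0, 1, 2, 3, 4, 5, 6, 7, 8, 9, 10].

Facet areas (half cross-product norm):
  f1: (p4, p10, p8) → 35.8819
  f2: (p1, p6, p2) → 79.8452
  f3: (p5, p4, p10) → 31.3703
  f4: (p5, p7, p10) → 45.1139
  f5: (p5, p6, p2) → 38.8807
  f6: (p5, p7, p6) → 29.3986
  f7: (p3, p1, p8) → 33.2124
  f8: (p3, p1, p2) → 95.0910
  f9: (p3, p4, p8) → 31.5980
  f10: (p3, p4, p2) → 65.4536
  f11: (p0, p1, p8) → 17.1133
  f12: (p0, p1, p6) → 27.9206
  f13: (p0, p7, p6) → 36.4425
  f14: (p0, p10, p8) → 81.2471
  f15: (p0, p7, p10) → 51.5791
  f16: (p9, p4, p2) → 14.5556
  f17: (p9, p5, p2) → 9.5568
  f18: (p9, p5, p4) → 17.2479
Σ area = 741.509

Euler: V−E+F = 11−27+18 = 2.


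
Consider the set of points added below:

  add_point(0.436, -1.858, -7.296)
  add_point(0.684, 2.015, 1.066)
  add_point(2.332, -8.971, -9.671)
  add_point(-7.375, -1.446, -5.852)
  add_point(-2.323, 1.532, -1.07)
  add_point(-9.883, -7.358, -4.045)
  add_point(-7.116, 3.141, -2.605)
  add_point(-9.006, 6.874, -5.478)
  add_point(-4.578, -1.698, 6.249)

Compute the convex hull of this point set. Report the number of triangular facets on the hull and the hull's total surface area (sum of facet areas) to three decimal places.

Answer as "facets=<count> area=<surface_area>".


facets=10 area=494.186

7 of the 9 inputs are extreme points: [0, 1, 2, 3, 5, 7, 8].

Facet areas (half cross-product norm):
  f1: (p8, p2, p5) → 87.2868
  f2: (p8, p7, p5) → 85.3783
  f3: (p1, p8, p2) → 62.7657
  f4: (p1, p8, p7) → 52.3349
  f5: (p3, p2, p5) → 42.3903
  f6: (p3, p7, p5) → 17.5516
  f7: (p3, p7, p2) → 37.2027
  f8: (p0, p7, p2) → 27.3038
  f9: (p0, p1, p2) → 26.8396
  f10: (p0, p1, p7) → 55.1323
Σ area = 494.186

Euler characteristic 7−15+10 = 2 ✓


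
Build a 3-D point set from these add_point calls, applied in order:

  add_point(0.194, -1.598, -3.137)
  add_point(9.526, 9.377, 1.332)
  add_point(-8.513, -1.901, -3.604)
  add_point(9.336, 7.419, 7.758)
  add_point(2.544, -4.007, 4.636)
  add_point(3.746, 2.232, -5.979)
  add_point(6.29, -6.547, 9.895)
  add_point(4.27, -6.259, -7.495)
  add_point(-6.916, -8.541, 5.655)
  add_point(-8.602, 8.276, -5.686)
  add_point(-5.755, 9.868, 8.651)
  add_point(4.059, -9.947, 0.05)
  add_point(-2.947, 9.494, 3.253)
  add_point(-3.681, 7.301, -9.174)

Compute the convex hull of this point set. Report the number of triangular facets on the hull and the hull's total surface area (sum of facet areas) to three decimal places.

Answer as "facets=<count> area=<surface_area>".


facets=20 area=1283.191

Hull vertices (12/14): indices [1, 2, 3, 5, 6, 7, 8, 9, 10, 11, 12, 13].

Triangle areas on the boundary:
  f1: (p8, p10, p9) → 132.0856
  f2: (p7, p8, p11) → 48.2266
  f3: (p12, p1, p9) → 61.6945
  f4: (p12, p10, p9) → 27.9972
  f5: (p12, p10, p1) → 31.0434
  f6: (p6, p8, p10) → 126.8636
  f7: (p6, p8, p11) → 63.6332
  f8: (p6, p7, p1) → 143.0317
  f9: (p6, p7, p11) → 32.6083
  f10: (p13, p1, p9) → 50.2506
  f11: (p2, p8, p9) → 40.9768
  f12: (p2, p7, p8) → 80.5765
  f13: (p2, p13, p9) → 31.6984
  f14: (p2, p13, p7) → 79.9833
  f15: (p3, p10, p1) → 51.4242
  f16: (p3, p6, p1) → 43.8722
  f17: (p3, p6, p10) → 110.4600
  f18: (p5, p7, p1) → 37.3326
  f19: (p5, p13, p1) → 53.9778
  f20: (p5, p13, p7) → 35.4549
Σ area = 1283.191

Check V−E+F: 12 − 30 + 20 = 2.


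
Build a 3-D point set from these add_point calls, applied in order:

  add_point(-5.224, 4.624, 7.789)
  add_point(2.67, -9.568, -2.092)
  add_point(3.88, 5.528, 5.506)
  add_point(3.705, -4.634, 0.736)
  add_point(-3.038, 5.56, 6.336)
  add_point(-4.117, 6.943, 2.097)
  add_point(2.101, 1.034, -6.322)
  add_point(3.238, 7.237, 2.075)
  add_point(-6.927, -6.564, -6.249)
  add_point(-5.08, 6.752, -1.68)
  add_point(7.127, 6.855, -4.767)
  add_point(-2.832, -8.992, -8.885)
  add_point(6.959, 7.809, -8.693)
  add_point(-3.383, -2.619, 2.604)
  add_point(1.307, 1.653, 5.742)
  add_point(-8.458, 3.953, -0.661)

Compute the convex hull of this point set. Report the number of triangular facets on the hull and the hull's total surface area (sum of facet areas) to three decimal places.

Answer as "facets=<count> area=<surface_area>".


facets=26 area=796.368

Points on the hull: [0, 1, 2, 3, 4, 5, 7, 8, 9, 10, 11, 12, 13, 14, 15] (15 of 16).

Per-facet area ½‖(b−a)×(c−a)‖:
  f1: (p12, p1, p10) → 32.4266
  f2: (p12, p11, p1) → 82.0889
  f3: (p8, p0, p15) → 48.5658
  f4: (p8, p12, p11) → 52.9087
  f5: (p8, p11, p1) → 23.6456
  f6: (p8, p9, p15) → 25.3946
  f7: (p8, p12, p9) → 99.1743
  f8: (p14, p0, p1) → 42.2303
  f9: (p14, p2, p0) → 17.1337
  f10: (p5, p0, p15) → 18.4705
  f11: (p5, p9, p15) → 8.7879
  f12: (p5, p12, p9) → 26.2560
  f13: (p13, p0, p1) → 19.2690
  f14: (p13, p8, p1) → 47.7848
  f15: (p13, p8, p0) → 32.3792
  f16: (p3, p14, p1) → 11.4816
  f17: (p3, p14, p2) → 17.5809
  f18: (p3, p1, p10) → 30.8971
  f19: (p3, p2, p10) → 58.3782
  f20: (p4, p2, p0) → 5.2767
  f21: (p4, p5, p0) → 5.8626
  f22: (p7, p4, p2) → 13.5147
  f23: (p7, p4, p5) → 16.4700
  f24: (p7, p5, p12) → 39.6204
  f25: (p7, p2, p10) → 11.4523
  f26: (p7, p12, p10) → 9.3175
Σ area = 796.368

Euler: V−E+F = 15−39+26 = 2.


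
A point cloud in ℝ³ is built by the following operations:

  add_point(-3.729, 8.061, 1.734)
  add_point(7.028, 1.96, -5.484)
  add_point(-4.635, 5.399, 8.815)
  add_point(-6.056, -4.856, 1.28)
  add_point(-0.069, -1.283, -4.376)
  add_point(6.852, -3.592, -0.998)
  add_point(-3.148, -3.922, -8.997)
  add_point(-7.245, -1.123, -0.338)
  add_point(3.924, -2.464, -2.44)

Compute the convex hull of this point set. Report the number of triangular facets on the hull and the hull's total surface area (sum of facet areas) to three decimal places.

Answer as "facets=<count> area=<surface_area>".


7 of the 9 inputs are extreme points: [0, 1, 2, 3, 5, 6, 7].

Triangle areas on the boundary:
  f1: (p2, p0, p7) → 37.7322
  f2: (p2, p0, p1) → 49.7776
  f3: (p5, p2, p1) → 62.7337
  f4: (p6, p0, p7) → 47.9698
  f5: (p6, p0, p1) → 84.4549
  f6: (p6, p5, p1) → 42.7864
  f7: (p3, p6, p7) → 21.1409
  f8: (p3, p6, p5) → 63.3878
  f9: (p3, p2, p7) → 24.2408
  f10: (p3, p5, p2) → 84.0110
Σ area = 518.235

Check V−E+F: 7 − 15 + 10 = 2.

facets=10 area=518.235


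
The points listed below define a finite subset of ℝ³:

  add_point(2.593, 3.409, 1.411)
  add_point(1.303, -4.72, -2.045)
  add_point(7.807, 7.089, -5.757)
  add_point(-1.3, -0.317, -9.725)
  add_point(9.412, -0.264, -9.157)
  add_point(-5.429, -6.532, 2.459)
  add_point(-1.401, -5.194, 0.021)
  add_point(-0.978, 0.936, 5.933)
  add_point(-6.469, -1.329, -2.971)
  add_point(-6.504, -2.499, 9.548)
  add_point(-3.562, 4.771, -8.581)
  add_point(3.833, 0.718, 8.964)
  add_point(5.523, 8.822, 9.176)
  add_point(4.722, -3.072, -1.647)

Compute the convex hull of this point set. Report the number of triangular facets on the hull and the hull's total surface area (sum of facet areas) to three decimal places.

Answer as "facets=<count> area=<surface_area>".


Hull vertices (11/14): indices [1, 2, 3, 4, 5, 8, 9, 10, 11, 12, 13].

Facet areas (half cross-product norm):
  f1: (p10, p12, p9) → 150.8429
  f2: (p10, p3, p4) → 28.1733
  f3: (p11, p12, p9) → 39.2928
  f4: (p11, p12, p4) → 78.6022
  f5: (p8, p10, p9) → 39.3468
  f6: (p8, p10, p3) → 23.2747
  f7: (p2, p12, p4) → 53.0476
  f8: (p2, p10, p4) → 49.1307
  f9: (p2, p10, p12) → 90.2258
  f10: (p5, p11, p9) → 44.5801
  f11: (p5, p8, p9) → 30.1327
  f12: (p5, p8, p3) → 26.8856
  f13: (p13, p11, p4) → 37.6220
  f14: (p13, p5, p11) → 61.8222
  f15: (p1, p13, p4) → 15.3641
  f16: (p1, p13, p5) → 10.2122
  f17: (p1, p3, p4) → 46.8321
  f18: (p1, p5, p3) → 36.1879
Σ area = 861.576

Euler: V−E+F = 11−27+18 = 2.

facets=18 area=861.576


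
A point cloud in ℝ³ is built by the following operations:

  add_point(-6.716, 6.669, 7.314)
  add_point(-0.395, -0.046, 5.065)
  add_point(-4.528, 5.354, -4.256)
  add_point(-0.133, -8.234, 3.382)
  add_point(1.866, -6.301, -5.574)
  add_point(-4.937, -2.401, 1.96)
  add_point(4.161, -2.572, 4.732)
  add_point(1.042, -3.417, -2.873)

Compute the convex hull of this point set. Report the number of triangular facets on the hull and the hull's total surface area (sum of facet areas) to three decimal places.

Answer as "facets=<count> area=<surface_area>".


facets=8 area=406.545

Hull vertices (6/8): indices [0, 2, 3, 4, 5, 6].

Facet areas (half cross-product norm):
  f1: (p3, p6, p0) → 52.2581
  f2: (p4, p3, p6) → 33.7111
  f3: (p2, p6, p0) → 79.3717
  f4: (p2, p4, p6) → 71.7305
  f5: (p5, p4, p3) → 35.3269
  f6: (p5, p2, p4) → 53.2104
  f7: (p5, p3, p0) → 31.0131
  f8: (p5, p2, p0) → 49.9234
Σ area = 406.545

Euler characteristic 6−12+8 = 2 ✓


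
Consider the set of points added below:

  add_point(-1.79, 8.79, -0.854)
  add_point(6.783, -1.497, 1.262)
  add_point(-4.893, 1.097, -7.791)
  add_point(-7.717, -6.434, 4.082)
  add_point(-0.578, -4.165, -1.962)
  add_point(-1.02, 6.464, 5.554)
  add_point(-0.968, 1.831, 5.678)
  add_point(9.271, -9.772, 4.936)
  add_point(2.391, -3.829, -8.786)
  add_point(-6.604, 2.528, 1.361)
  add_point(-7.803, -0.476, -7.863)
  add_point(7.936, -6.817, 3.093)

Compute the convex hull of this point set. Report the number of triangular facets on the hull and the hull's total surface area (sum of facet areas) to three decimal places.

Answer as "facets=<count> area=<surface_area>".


Extreme-point indices: [0, 1, 2, 3, 5, 6, 7, 8, 9, 10] — 10 of 12 on the boundary.

Per-facet area ½‖(b−a)×(c−a)‖:
  f1: (p3, p8, p10) → 71.7206
  f2: (p3, p8, p7) → 121.8371
  f3: (p2, p0, p10) → 14.2501
  f4: (p2, p8, p10) → 13.0231
  f5: (p2, p8, p0) → 46.5419
  f6: (p1, p8, p7) → 50.6618
  f7: (p1, p8, p0) → 73.9622
  f8: (p5, p1, p7) → 44.0068
  f9: (p5, p1, p0) → 40.9473
  f10: (p6, p3, p7) → 82.3964
  f11: (p6, p5, p7) → 23.5526
  f12: (p6, p5, p3) → 16.4028
  f13: (p9, p5, p0) → 25.1972
  f14: (p9, p5, p3) → 34.6816
  f15: (p9, p0, p10) → 40.0382
  f16: (p9, p3, p10) → 46.0695
Σ area = 745.289

Euler: V−E+F = 10−24+16 = 2.

facets=16 area=745.289


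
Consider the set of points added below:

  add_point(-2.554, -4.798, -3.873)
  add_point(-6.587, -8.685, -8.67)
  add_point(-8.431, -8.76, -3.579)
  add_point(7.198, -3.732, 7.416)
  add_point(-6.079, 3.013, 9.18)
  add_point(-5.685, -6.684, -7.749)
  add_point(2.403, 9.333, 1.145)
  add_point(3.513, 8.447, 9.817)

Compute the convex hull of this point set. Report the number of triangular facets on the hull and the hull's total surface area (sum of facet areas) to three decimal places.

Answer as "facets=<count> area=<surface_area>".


Hull vertices (7/8): indices [1, 2, 3, 4, 5, 6, 7].

Facet areas (half cross-product norm):
  f1: (p7, p6, p3) → 56.8165
  f2: (p4, p3, p2) → 126.5175
  f3: (p4, p7, p3) → 69.6395
  f4: (p4, p7, p6) → 48.1855
  f5: (p1, p3, p2) → 51.7981
  f6: (p1, p4, p2) → 36.8511
  f7: (p5, p6, p3) → 141.6819
  f8: (p5, p1, p3) → 18.0337
  f9: (p5, p4, p6) → 123.5828
  f10: (p5, p1, p4) → 15.4718
Σ area = 688.578

Euler: V−E+F = 7−15+10 = 2.

facets=10 area=688.578


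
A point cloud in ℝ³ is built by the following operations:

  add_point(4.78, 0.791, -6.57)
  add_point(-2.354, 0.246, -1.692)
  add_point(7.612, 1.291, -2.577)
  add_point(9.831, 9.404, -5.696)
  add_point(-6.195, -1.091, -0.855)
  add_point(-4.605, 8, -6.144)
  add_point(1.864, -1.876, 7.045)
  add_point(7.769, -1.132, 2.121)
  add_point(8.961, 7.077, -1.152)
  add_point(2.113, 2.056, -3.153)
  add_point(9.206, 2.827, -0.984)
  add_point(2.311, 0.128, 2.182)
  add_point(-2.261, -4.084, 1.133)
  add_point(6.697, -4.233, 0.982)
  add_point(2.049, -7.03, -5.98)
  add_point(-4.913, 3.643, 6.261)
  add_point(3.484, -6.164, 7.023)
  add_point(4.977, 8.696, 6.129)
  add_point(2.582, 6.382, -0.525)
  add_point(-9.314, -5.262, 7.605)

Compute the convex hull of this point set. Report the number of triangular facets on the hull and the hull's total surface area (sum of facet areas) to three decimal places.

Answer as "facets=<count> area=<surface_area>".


Points on the hull: [0, 3, 4, 5, 6, 7, 8, 10, 13, 14, 15, 16, 17, 19] (14 of 20).

Area of each hull facet:
  f1: (p0, p14, p3) → 10.3228
  f2: (p5, p0, p3) → 58.8657
  f3: (p5, p0, p14) → 46.7494
  f4: (p16, p14, p19) → 84.0401
  f5: (p15, p5, p19) → 59.4747
  f6: (p4, p14, p19) → 52.0071
  f7: (p4, p5, p19) → 29.5365
  f8: (p4, p5, p14) → 60.1310
  f9: (p13, p16, p14) → 29.4342
  f10: (p17, p5, p3) → 86.8698
  f11: (p17, p15, p5) → 71.8056
  f12: (p17, p15, p19) → 33.6415
  f13: (p10, p14, p3) → 48.2717
  f14: (p10, p13, p14) → 33.0153
  f15: (p6, p16, p19) → 26.7390
  f16: (p6, p17, p19) → 54.0024
  f17: (p6, p17, p16) → 15.3952
  f18: (p8, p17, p3) → 14.5174
  f19: (p8, p10, p3) → 9.7186
  f20: (p8, p10, p17) → 17.7052
  f21: (p7, p17, p16) → 44.2646
  f22: (p7, p10, p17) → 26.4280
  f23: (p7, p13, p16) → 12.2801
  f24: (p7, p10, p13) → 7.4930
Σ area = 932.709

Euler characteristic 14−36+24 = 2 ✓

facets=24 area=932.709


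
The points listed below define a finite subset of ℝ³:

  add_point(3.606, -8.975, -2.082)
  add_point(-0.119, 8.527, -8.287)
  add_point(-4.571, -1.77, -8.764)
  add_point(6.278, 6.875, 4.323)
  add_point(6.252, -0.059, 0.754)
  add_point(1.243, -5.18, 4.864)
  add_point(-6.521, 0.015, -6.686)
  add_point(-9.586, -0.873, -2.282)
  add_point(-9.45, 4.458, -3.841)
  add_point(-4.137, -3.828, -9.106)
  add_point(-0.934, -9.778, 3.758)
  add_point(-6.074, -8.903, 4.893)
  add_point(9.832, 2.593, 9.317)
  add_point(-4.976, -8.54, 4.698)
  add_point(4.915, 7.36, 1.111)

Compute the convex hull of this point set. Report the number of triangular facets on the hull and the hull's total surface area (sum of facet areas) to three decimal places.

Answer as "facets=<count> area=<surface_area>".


facets=20 area=893.301

12 of the 15 inputs are extreme points: [0, 1, 2, 3, 4, 7, 8, 9, 10, 11, 12, 14].

Per-facet area ½‖(b−a)×(c−a)‖:
  f1: (p11, p10, p12) → 42.0663
  f2: (p11, p9, p7) → 52.1219
  f3: (p8, p11, p7) → 16.5554
  f4: (p8, p11, p12) → 161.2336
  f5: (p8, p9, p7) → 25.5167
  f6: (p0, p10, p12) → 63.0599
  f7: (p0, p9, p1) → 74.6583
  f8: (p0, p11, p10) → 13.4175
  f9: (p0, p11, p9) → 68.2576
  f10: (p3, p8, p12) → 51.0673
  f11: (p3, p8, p1) → 79.0526
  f12: (p2, p9, p1) → 6.9866
  f13: (p2, p8, p1) → 47.2859
  f14: (p2, p8, p9) → 5.4335
  f15: (p4, p0, p12) → 37.1268
  f16: (p4, p0, p1) → 65.9063
  f17: (p14, p3, p12) → 6.4529
  f18: (p14, p3, p1) → 1.7796
  f19: (p14, p4, p12) → 35.3017
  f20: (p14, p4, p1) → 40.0208
Σ area = 893.301

Euler: V−E+F = 12−30+20 = 2.


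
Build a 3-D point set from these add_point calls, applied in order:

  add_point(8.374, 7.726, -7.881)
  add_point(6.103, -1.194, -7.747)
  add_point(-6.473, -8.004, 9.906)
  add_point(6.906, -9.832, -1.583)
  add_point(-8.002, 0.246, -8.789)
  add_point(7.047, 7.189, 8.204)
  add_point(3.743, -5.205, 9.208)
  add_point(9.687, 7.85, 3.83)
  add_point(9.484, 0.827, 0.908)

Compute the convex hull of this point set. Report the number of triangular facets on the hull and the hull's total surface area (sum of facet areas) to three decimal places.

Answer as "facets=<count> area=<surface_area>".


9 of the 9 inputs are extreme points: [0, 1, 2, 3, 4, 5, 6, 7, 8].

Facet areas (half cross-product norm):
  f1: (p2, p3, p4) → 158.0036
  f2: (p5, p2, p4) → 197.6528
  f3: (p5, p0, p4) → 145.4430
  f4: (p5, p0, p7) → 18.7941
  f5: (p1, p3, p4) → 74.1260
  f6: (p1, p0, p4) → 64.7386
  f7: (p1, p0, p3) → 30.8760
  f8: (p8, p0, p7) → 41.2059
  f9: (p8, p0, p3) → 58.2333
  f10: (p6, p2, p3) → 63.1243
  f11: (p6, p5, p2) → 58.8916
  f12: (p6, p8, p3) → 59.3063
  f13: (p6, p5, p7) → 31.3811
  f14: (p6, p8, p7) → 43.6820
Σ area = 1045.458

Check V−E+F: 9 − 21 + 14 = 2.

facets=14 area=1045.458


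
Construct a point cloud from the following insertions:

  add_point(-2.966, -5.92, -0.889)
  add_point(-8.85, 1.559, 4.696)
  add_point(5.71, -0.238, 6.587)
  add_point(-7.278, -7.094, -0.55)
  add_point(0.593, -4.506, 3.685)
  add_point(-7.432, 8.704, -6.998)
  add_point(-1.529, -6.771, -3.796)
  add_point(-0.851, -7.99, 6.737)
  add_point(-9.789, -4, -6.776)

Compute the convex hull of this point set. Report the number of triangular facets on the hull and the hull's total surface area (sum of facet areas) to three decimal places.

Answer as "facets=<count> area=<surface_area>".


facets=10 area=614.350

Hull vertices (7/9): indices [1, 2, 3, 5, 6, 7, 8].

Area of each hull facet:
  f1: (p1, p5, p8) → 74.7417
  f2: (p1, p5, p2) → 101.6437
  f3: (p1, p7, p2) → 63.1662
  f4: (p6, p5, p8) → 58.9284
  f5: (p6, p5, p2) → 119.4845
  f6: (p6, p7, p2) → 53.8579
  f7: (p3, p1, p8) → 37.8359
  f8: (p3, p1, p7) → 48.9113
  f9: (p3, p6, p8) → 24.1945
  f10: (p3, p6, p7) → 31.5861
Σ area = 614.350

Check V−E+F: 7 − 15 + 10 = 2.


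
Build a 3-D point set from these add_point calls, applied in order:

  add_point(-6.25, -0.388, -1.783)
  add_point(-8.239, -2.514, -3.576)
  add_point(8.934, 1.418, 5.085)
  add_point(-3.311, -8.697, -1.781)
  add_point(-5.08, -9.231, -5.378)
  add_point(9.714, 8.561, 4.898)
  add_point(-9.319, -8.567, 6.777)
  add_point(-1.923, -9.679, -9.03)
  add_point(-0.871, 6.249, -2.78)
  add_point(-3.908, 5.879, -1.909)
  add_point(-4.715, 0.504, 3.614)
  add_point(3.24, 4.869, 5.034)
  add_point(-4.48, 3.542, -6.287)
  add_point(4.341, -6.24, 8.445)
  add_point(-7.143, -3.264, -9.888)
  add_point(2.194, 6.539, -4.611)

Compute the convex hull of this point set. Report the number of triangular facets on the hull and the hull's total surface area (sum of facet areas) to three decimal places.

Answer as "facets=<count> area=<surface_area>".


facets=22 area=952.948

Points on the hull: [1, 2, 4, 5, 6, 7, 9, 10, 11, 12, 13, 14, 15] (13 of 16).

Triangle areas on the boundary:
  f1: (p7, p13, p6) → 116.5895
  f2: (p11, p13, p6) → 81.4181
  f3: (p11, p13, p5) → 39.9711
  f4: (p2, p13, p5) → 17.5537
  f5: (p2, p7, p5) → 62.2591
  f6: (p2, p7, p13) → 90.0469
  f7: (p15, p7, p5) → 92.2695
  f8: (p15, p14, p7) → 60.2162
  f9: (p15, p14, p12) → 21.1263
  f10: (p10, p11, p6) → 33.2703
  f11: (p9, p11, p5) → 30.9965
  f12: (p9, p15, p5) → 39.7801
  f13: (p9, p15, p12) → 16.4018
  f14: (p9, p10, p11) → 33.8350
  f15: (p9, p10, p6) → 21.9228
  f16: (p4, p7, p6) → 11.5459
  f17: (p4, p14, p6) → 45.3576
  f18: (p4, p14, p7) → 18.4522
  f19: (p1, p14, p12) → 23.1354
  f20: (p1, p9, p12) → 18.9184
  f21: (p1, p14, p6) → 23.3949
  f22: (p1, p9, p6) → 54.4865
Σ area = 952.948

Check V−E+F: 13 − 33 + 22 = 2.


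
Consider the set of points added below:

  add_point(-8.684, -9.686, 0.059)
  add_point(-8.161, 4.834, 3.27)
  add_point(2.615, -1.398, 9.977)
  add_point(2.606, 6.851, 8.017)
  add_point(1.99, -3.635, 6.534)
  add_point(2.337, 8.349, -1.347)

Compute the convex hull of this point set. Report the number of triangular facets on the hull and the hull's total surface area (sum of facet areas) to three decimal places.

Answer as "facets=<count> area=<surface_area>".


Extreme-point indices: [0, 1, 2, 3, 4, 5] — 6 of 6 on the boundary.

Area of each hull facet:
  f1: (p1, p2, p0) → 100.3263
  f2: (p1, p5, p0) → 86.7726
  f3: (p3, p5, p2) → 37.1708
  f4: (p3, p1, p2) → 50.4822
  f5: (p3, p1, p5) → 52.1131
  f6: (p4, p2, p0) → 19.4531
  f7: (p4, p5, p0) → 98.7240
  f8: (p4, p5, p2) → 29.7937
Σ area = 474.836

Euler characteristic 6−12+8 = 2 ✓

facets=8 area=474.836


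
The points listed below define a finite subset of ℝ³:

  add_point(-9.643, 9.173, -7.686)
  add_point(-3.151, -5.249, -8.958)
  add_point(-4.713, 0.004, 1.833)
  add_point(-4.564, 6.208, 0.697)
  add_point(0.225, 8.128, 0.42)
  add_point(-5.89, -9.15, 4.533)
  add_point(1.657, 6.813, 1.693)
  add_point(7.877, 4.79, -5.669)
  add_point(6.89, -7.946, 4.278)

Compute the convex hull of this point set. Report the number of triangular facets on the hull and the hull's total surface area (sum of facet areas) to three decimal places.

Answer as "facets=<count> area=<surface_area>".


facets=12 area=832.561

Hull vertices (8/9): indices [0, 1, 3, 4, 5, 6, 7, 8].

Area of each hull facet:
  f1: (p1, p7, p0) → 114.8124
  f2: (p1, p5, p0) → 113.0124
  f3: (p4, p7, p0) → 64.5190
  f4: (p4, p6, p7) → 11.3898
  f5: (p8, p6, p7) → 75.0787
  f6: (p8, p6, p5) → 98.9644
  f7: (p8, p1, p7) → 111.6800
  f8: (p8, p1, p5) → 89.2842
  f9: (p3, p6, p5) → 49.8003
  f10: (p3, p4, p6) → 5.6642
  f11: (p3, p5, p0) → 73.1879
  f12: (p3, p4, p0) → 25.1675
Σ area = 832.561

Euler: V−E+F = 8−18+12 = 2.


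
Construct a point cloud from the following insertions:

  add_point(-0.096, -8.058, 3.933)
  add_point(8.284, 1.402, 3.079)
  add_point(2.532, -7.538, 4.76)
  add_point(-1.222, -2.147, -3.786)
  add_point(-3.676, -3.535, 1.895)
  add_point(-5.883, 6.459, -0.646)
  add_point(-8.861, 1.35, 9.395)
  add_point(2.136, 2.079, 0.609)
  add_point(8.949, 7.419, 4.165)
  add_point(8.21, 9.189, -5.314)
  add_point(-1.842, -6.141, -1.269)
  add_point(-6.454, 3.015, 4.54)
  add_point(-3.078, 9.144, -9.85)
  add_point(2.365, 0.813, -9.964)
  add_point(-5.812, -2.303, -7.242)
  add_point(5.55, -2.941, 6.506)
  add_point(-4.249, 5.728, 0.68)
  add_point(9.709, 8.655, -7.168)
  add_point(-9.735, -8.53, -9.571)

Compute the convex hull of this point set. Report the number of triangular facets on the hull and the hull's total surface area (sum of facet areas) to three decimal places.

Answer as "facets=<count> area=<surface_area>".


facets=20 area=1174.082

Hull vertices (12/19): indices [0, 1, 2, 5, 6, 8, 9, 12, 13, 15, 17, 18].

Facet areas (half cross-product norm):
  f1: (p12, p9, p17) → 14.2428
  f2: (p13, p2, p18) → 122.8058
  f3: (p13, p2, p17) → 93.2541
  f4: (p13, p12, p18) → 75.8615
  f5: (p13, p12, p17) → 53.7305
  f6: (p0, p6, p18) → 115.8963
  f7: (p0, p2, p18) → 14.2776
  f8: (p0, p2, p6) → 18.3611
  f9: (p8, p9, p17) → 8.9082
  f10: (p8, p12, p9) → 52.9497
  f11: (p1, p2, p17) → 50.8529
  f12: (p1, p8, p17) → 35.0672
  f13: (p5, p8, p6) → 91.0223
  f14: (p5, p8, p12) → 78.0296
  f15: (p5, p6, p18) → 104.0882
  f16: (p5, p12, p18) → 87.8674
  f17: (p15, p1, p2) → 13.9050
  f18: (p15, p1, p8) → 14.6068
  f19: (p15, p2, p6) → 43.1673
  f20: (p15, p8, p6) → 85.1876
Σ area = 1174.082

Check V−E+F: 12 − 30 + 20 = 2.
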